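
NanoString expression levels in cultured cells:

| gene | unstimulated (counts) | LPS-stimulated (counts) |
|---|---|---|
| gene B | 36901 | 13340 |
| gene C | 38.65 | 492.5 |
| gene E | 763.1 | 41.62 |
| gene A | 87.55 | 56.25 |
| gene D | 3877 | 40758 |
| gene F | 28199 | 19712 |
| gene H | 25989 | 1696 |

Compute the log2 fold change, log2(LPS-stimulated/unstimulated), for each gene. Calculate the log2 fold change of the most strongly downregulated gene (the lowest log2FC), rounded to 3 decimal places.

-4.197

log2(13340/36901) = -1.468  (gene B)
log2(492.5/38.65) = 3.672  (gene C)
log2(41.62/763.1) = -4.197  (gene E)
log2(56.25/87.55) = -0.638  (gene A)
log2(40758/3877) = 3.394  (gene D)
log2(19712/28199) = -0.517  (gene F)
log2(1696/25989) = -3.938  (gene H)
gene E is most strongly downregulated.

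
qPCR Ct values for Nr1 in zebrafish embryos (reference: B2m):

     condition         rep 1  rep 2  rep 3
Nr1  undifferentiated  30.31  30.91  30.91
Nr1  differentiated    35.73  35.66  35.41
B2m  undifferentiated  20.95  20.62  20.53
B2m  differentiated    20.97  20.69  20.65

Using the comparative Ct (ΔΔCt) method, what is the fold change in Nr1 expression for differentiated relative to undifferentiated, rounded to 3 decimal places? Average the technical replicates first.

0.035

Mean Ct: Nr1 undifferentiated 30.710; Nr1 differentiated 35.600; B2m undifferentiated 20.700; B2m differentiated 20.770
ΔCt(undifferentiated) = 30.710 − 20.700 = 10.010
ΔCt(differentiated) = 35.600 − 20.770 = 14.830
ΔΔCt = 14.830 − 10.010 = 4.820
Fold change = 2^(−4.820) = 0.0354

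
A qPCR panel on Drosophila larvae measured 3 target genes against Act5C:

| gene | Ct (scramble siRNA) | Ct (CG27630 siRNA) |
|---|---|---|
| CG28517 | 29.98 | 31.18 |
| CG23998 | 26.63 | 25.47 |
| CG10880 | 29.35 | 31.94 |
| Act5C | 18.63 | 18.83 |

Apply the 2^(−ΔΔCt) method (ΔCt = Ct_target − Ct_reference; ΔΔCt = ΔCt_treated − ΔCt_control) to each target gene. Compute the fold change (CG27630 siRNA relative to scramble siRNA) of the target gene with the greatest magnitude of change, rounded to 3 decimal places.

0.191

CG28517: ΔΔCt = (31.18−18.83) − (29.98−18.63) = 12.35 − 11.35 = 1.00; fold change = 2^-1.00 = 0.500
CG23998: ΔΔCt = (25.47−18.83) − (26.63−18.63) = 6.64 − 8.00 = -1.36; fold change = 2^1.36 = 2.567
CG10880: ΔΔCt = (31.94−18.83) − (29.35−18.63) = 13.11 − 10.72 = 2.39; fold change = 2^-2.39 = 0.191
CG10880 has the largest |ΔΔCt| = 2.39.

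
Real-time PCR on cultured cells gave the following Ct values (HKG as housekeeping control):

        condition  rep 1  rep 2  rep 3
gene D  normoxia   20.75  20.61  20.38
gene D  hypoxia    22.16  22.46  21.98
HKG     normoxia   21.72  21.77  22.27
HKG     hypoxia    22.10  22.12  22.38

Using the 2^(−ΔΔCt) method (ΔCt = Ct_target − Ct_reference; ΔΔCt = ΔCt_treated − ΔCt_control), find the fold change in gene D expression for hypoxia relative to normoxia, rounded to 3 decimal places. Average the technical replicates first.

0.395

Mean Ct: gene D normoxia 20.580; gene D hypoxia 22.200; HKG normoxia 21.920; HKG hypoxia 22.200
ΔCt(normoxia) = 20.580 − 21.920 = -1.340
ΔCt(hypoxia) = 22.200 − 22.200 = 0.000
ΔΔCt = 0.000 − (-1.340) = 1.340
Fold change = 2^(−1.340) = 0.3950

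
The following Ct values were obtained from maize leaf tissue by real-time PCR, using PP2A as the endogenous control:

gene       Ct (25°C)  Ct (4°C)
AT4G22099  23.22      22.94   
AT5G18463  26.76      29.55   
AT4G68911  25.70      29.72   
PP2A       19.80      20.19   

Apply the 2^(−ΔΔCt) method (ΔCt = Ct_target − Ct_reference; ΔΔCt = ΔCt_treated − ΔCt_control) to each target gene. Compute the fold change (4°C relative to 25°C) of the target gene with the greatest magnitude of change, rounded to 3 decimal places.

0.081

AT4G22099: ΔΔCt = (22.94−20.19) − (23.22−19.80) = 2.75 − 3.42 = -0.67; fold change = 2^0.67 = 1.591
AT5G18463: ΔΔCt = (29.55−20.19) − (26.76−19.80) = 9.36 − 6.96 = 2.40; fold change = 2^-2.40 = 0.189
AT4G68911: ΔΔCt = (29.72−20.19) − (25.70−19.80) = 9.53 − 5.90 = 3.63; fold change = 2^-3.63 = 0.081
AT4G68911 has the largest |ΔΔCt| = 3.63.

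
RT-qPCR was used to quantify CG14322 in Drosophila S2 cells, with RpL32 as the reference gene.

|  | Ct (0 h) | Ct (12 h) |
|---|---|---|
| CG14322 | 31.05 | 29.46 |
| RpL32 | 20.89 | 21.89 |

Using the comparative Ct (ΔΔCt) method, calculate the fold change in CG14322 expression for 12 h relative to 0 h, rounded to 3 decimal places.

6.021

ΔCt(0 h) = 31.050 − 20.890 = 10.160
ΔCt(12 h) = 29.460 − 21.890 = 7.570
ΔΔCt = 7.570 − 10.160 = -2.590
Fold change = 2^(−(-2.590)) = 2^2.590 = 6.0210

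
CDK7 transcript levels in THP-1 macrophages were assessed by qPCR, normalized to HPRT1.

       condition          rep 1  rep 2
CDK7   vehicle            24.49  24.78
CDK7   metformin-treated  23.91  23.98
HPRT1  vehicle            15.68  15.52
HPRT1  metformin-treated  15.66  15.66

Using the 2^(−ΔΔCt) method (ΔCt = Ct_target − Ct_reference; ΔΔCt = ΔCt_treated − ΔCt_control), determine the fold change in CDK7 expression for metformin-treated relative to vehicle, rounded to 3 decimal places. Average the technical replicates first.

1.682

Mean Ct: CDK7 vehicle 24.635; CDK7 metformin-treated 23.945; HPRT1 vehicle 15.600; HPRT1 metformin-treated 15.660
ΔCt(vehicle) = 24.635 − 15.600 = 9.035
ΔCt(metformin-treated) = 23.945 − 15.660 = 8.285
ΔΔCt = 8.285 − 9.035 = -0.750
Fold change = 2^(−(-0.750)) = 2^0.750 = 1.6818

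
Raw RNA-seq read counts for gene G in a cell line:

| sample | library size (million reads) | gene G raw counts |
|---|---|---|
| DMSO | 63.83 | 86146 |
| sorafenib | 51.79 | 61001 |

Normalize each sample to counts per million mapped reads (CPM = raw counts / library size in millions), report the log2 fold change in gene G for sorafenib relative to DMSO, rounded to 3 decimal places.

CPM(DMSO) = 86146 / 63.83 = 1349.6162
CPM(sorafenib) = 61001 / 51.79 = 1177.8529
Fold change = 1177.8529 / 1349.6162 = 0.87273
log2(0.87273) = -0.1964

-0.196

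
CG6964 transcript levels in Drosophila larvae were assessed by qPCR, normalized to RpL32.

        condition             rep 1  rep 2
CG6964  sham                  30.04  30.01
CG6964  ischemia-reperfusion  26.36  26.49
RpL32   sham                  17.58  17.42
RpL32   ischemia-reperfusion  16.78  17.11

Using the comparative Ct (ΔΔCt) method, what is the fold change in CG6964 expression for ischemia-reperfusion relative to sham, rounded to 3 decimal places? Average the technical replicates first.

8.253

Mean Ct: CG6964 sham 30.025; CG6964 ischemia-reperfusion 26.425; RpL32 sham 17.500; RpL32 ischemia-reperfusion 16.945
ΔCt(sham) = 30.025 − 17.500 = 12.525
ΔCt(ischemia-reperfusion) = 26.425 − 16.945 = 9.480
ΔΔCt = 9.480 − 12.525 = -3.045
Fold change = 2^(−(-3.045)) = 2^3.045 = 8.2535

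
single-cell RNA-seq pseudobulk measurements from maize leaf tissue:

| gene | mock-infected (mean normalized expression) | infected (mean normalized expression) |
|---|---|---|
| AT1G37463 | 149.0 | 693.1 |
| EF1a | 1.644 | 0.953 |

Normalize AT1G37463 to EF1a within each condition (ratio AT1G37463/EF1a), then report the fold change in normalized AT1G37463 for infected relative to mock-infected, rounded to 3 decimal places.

8.025

AT1G37463/EF1a (mock-infected) = 149.0 / 1.644 = 90.633
AT1G37463/EF1a (infected) = 693.1 / 0.953 = 727.28
Fold change = 727.28 / 90.633 = 8.0245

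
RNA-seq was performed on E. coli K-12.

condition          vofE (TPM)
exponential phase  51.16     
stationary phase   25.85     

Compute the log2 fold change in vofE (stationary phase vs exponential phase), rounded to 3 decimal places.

Fold change = 25.85 / 51.16 = 0.5053
log2(0.5053) = -0.9849

-0.985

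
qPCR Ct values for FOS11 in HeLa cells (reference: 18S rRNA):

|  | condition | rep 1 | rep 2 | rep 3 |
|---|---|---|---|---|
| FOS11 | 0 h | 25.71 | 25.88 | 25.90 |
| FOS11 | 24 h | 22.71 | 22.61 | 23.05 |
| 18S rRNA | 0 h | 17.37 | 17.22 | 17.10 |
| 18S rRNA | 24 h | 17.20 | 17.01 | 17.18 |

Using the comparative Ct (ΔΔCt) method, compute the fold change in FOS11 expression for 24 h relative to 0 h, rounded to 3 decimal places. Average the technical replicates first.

7.674

Mean Ct: FOS11 0 h 25.830; FOS11 24 h 22.790; 18S rRNA 0 h 17.230; 18S rRNA 24 h 17.130
ΔCt(0 h) = 25.830 − 17.230 = 8.600
ΔCt(24 h) = 22.790 − 17.130 = 5.660
ΔΔCt = 5.660 − 8.600 = -2.940
Fold change = 2^(−(-2.940)) = 2^2.940 = 7.6741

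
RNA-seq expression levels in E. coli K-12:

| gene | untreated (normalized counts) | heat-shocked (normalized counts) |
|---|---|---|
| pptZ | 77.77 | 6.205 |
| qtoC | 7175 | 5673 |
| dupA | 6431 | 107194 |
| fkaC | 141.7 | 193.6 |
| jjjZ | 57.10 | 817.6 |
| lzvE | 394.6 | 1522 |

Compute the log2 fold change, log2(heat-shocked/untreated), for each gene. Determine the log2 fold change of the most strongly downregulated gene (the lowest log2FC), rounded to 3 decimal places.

log2(6.205/77.77) = -3.648  (pptZ)
log2(5673/7175) = -0.339  (qtoC)
log2(107194/6431) = 4.059  (dupA)
log2(193.6/141.7) = 0.450  (fkaC)
log2(817.6/57.10) = 3.840  (jjjZ)
log2(1522/394.6) = 1.948  (lzvE)
pptZ is most strongly downregulated.

-3.648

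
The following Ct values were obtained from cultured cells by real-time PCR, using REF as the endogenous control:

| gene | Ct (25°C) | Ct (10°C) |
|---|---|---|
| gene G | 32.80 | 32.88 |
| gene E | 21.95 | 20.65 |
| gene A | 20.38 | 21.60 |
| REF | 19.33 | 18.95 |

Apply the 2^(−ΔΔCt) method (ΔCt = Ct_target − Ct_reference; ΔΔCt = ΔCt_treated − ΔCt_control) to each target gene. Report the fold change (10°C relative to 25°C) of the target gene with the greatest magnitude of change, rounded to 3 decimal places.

gene G: ΔΔCt = (32.88−18.95) − (32.80−19.33) = 13.93 − 13.47 = 0.46; fold change = 2^-0.46 = 0.727
gene E: ΔΔCt = (20.65−18.95) − (21.95−19.33) = 1.70 − 2.62 = -0.92; fold change = 2^0.92 = 1.892
gene A: ΔΔCt = (21.60−18.95) − (20.38−19.33) = 2.65 − 1.05 = 1.60; fold change = 2^-1.60 = 0.330
gene A has the largest |ΔΔCt| = 1.60.

0.330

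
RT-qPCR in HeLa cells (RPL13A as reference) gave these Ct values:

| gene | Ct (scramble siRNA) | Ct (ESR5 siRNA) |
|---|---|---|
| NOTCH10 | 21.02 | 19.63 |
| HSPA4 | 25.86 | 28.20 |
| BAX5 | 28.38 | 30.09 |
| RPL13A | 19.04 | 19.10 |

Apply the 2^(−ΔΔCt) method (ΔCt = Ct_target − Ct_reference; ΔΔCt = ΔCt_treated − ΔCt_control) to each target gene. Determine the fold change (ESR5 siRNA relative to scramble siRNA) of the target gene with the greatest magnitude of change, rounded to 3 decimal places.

NOTCH10: ΔΔCt = (19.63−19.10) − (21.02−19.04) = 0.53 − 1.98 = -1.45; fold change = 2^1.45 = 2.732
HSPA4: ΔΔCt = (28.20−19.10) − (25.86−19.04) = 9.10 − 6.82 = 2.28; fold change = 2^-2.28 = 0.206
BAX5: ΔΔCt = (30.09−19.10) − (28.38−19.04) = 10.99 − 9.34 = 1.65; fold change = 2^-1.65 = 0.319
HSPA4 has the largest |ΔΔCt| = 2.28.

0.206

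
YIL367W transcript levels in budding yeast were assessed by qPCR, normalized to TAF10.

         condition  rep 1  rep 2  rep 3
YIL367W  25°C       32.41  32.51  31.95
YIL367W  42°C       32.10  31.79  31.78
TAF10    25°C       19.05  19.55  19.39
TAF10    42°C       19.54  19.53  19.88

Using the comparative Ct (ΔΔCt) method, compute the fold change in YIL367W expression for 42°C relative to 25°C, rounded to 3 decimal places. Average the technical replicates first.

Mean Ct: YIL367W 25°C 32.290; YIL367W 42°C 31.890; TAF10 25°C 19.330; TAF10 42°C 19.650
ΔCt(25°C) = 32.290 − 19.330 = 12.960
ΔCt(42°C) = 31.890 − 19.650 = 12.240
ΔΔCt = 12.240 − 12.960 = -0.720
Fold change = 2^(−(-0.720)) = 2^0.720 = 1.6472

1.647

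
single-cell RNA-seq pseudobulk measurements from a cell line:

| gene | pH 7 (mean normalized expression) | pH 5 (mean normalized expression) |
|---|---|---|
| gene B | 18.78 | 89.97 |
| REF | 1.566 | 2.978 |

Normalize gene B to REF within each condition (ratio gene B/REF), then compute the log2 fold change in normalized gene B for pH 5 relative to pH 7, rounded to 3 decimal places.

1.333

gene B/REF (pH 7) = 18.78 / 1.566 = 11.992
gene B/REF (pH 5) = 89.97 / 2.978 = 30.212
Fold change = 30.212 / 11.992 = 2.5192
log2(2.5192) = 1.3330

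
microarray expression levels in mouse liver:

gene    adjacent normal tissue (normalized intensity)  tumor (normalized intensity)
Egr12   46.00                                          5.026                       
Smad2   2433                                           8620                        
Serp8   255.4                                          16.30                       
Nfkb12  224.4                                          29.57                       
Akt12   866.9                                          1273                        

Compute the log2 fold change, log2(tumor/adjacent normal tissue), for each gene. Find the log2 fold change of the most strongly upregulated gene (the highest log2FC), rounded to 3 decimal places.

1.825

log2(5.026/46.00) = -3.194  (Egr12)
log2(8620/2433) = 1.825  (Smad2)
log2(16.30/255.4) = -3.970  (Serp8)
log2(29.57/224.4) = -2.924  (Nfkb12)
log2(1273/866.9) = 0.554  (Akt12)
Smad2 is most strongly upregulated.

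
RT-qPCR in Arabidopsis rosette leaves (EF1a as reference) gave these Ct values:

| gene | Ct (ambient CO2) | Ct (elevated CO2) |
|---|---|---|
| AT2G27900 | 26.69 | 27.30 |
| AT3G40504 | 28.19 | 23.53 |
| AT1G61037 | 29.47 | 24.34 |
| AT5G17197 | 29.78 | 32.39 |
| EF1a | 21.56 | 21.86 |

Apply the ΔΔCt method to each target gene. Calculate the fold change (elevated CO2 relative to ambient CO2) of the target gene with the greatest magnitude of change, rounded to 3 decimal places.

43.111

AT2G27900: ΔΔCt = (27.30−21.86) − (26.69−21.56) = 5.44 − 5.13 = 0.31; fold change = 2^-0.31 = 0.807
AT3G40504: ΔΔCt = (23.53−21.86) − (28.19−21.56) = 1.67 − 6.63 = -4.96; fold change = 2^4.96 = 31.125
AT1G61037: ΔΔCt = (24.34−21.86) − (29.47−21.56) = 2.48 − 7.91 = -5.43; fold change = 2^5.43 = 43.111
AT5G17197: ΔΔCt = (32.39−21.86) − (29.78−21.56) = 10.53 − 8.22 = 2.31; fold change = 2^-2.31 = 0.202
AT1G61037 has the largest |ΔΔCt| = 5.43.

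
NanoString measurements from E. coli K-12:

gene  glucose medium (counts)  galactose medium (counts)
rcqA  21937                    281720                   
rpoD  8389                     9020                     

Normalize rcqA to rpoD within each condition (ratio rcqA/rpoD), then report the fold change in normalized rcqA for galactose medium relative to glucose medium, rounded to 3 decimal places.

rcqA/rpoD (glucose medium) = 21937 / 8389 = 2.615
rcqA/rpoD (galactose medium) = 281720 / 9020 = 31.233
Fold change = 31.233 / 2.615 = 11.9438

11.944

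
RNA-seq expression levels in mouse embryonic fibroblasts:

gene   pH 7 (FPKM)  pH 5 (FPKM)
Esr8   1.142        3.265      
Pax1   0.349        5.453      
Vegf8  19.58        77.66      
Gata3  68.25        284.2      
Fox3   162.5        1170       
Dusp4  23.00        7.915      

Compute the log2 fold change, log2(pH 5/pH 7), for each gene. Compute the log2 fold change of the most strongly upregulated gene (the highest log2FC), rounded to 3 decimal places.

log2(3.265/1.142) = 1.516  (Esr8)
log2(5.453/0.349) = 3.966  (Pax1)
log2(77.66/19.58) = 1.988  (Vegf8)
log2(284.2/68.25) = 2.058  (Gata3)
log2(1170/162.5) = 2.848  (Fox3)
log2(7.915/23.00) = -1.539  (Dusp4)
Pax1 is most strongly upregulated.

3.966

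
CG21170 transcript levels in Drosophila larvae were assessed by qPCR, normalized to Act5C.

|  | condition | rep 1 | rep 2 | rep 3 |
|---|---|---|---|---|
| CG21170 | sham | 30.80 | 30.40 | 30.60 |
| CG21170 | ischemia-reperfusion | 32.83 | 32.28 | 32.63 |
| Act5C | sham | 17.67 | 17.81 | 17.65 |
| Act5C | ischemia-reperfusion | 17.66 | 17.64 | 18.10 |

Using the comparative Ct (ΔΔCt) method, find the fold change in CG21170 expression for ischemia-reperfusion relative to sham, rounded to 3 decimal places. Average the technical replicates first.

0.270

Mean Ct: CG21170 sham 30.600; CG21170 ischemia-reperfusion 32.580; Act5C sham 17.710; Act5C ischemia-reperfusion 17.800
ΔCt(sham) = 30.600 − 17.710 = 12.890
ΔCt(ischemia-reperfusion) = 32.580 − 17.800 = 14.780
ΔΔCt = 14.780 − 12.890 = 1.890
Fold change = 2^(−1.890) = 0.2698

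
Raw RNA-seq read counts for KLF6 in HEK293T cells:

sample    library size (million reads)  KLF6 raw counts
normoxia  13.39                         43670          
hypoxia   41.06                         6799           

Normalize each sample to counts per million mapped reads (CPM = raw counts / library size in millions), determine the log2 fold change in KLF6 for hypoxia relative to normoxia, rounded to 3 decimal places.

CPM(normoxia) = 43670 / 13.39 = 3261.3891
CPM(hypoxia) = 6799 / 41.06 = 165.5869
Fold change = 165.5869 / 3261.3891 = 0.05077
log2(0.05077) = -4.2998

-4.300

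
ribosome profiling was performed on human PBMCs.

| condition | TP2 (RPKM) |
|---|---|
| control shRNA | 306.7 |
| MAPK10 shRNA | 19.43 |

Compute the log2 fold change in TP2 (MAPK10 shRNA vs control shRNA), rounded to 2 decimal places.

Fold change = 19.43 / 306.7 = 0.0634
log2(0.0634) = -3.980

-3.98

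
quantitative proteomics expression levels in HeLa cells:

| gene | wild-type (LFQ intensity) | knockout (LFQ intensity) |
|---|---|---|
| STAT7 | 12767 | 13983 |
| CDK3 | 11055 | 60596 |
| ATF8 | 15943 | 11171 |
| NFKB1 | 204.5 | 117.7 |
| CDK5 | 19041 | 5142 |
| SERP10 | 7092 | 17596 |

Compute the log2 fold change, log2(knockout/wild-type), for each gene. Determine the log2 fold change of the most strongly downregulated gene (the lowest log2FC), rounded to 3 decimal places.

log2(13983/12767) = 0.131  (STAT7)
log2(60596/11055) = 2.455  (CDK3)
log2(11171/15943) = -0.513  (ATF8)
log2(117.7/204.5) = -0.797  (NFKB1)
log2(5142/19041) = -1.889  (CDK5)
log2(17596/7092) = 1.311  (SERP10)
CDK5 is most strongly downregulated.

-1.889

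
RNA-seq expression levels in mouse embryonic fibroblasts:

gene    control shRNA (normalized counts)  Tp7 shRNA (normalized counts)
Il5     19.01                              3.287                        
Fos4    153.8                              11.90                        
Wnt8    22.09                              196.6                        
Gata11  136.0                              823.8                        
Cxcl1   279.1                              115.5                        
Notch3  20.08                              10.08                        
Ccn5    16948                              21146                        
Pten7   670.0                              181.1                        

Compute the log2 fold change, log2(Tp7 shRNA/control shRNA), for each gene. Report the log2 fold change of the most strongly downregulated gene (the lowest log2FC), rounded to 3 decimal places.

-3.692

log2(3.287/19.01) = -2.532  (Il5)
log2(11.90/153.8) = -3.692  (Fos4)
log2(196.6/22.09) = 3.154  (Wnt8)
log2(823.8/136.0) = 2.599  (Gata11)
log2(115.5/279.1) = -1.273  (Cxcl1)
log2(10.08/20.08) = -0.994  (Notch3)
log2(21146/16948) = 0.319  (Ccn5)
log2(181.1/670.0) = -1.887  (Pten7)
Fos4 is most strongly downregulated.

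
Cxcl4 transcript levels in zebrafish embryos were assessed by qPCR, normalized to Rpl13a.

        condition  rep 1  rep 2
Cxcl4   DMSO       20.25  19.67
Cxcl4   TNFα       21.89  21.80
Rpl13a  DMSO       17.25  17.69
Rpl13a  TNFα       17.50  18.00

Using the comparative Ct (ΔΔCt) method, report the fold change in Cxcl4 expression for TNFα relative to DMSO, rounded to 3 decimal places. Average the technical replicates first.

0.329

Mean Ct: Cxcl4 DMSO 19.960; Cxcl4 TNFα 21.845; Rpl13a DMSO 17.470; Rpl13a TNFα 17.750
ΔCt(DMSO) = 19.960 − 17.470 = 2.490
ΔCt(TNFα) = 21.845 − 17.750 = 4.095
ΔΔCt = 4.095 − 2.490 = 1.605
Fold change = 2^(−1.605) = 0.3287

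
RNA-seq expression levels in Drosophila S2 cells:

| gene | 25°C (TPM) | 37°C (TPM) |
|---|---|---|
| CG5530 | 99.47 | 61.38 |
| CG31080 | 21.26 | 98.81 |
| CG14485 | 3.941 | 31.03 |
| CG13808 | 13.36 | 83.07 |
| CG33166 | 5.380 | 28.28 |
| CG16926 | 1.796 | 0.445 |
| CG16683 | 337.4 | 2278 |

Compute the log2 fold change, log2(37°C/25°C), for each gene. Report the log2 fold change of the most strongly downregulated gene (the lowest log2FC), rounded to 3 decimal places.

log2(61.38/99.47) = -0.696  (CG5530)
log2(98.81/21.26) = 2.217  (CG31080)
log2(31.03/3.941) = 2.977  (CG14485)
log2(83.07/13.36) = 2.636  (CG13808)
log2(28.28/5.380) = 2.394  (CG33166)
log2(0.445/1.796) = -2.013  (CG16926)
log2(2278/337.4) = 2.755  (CG16683)
CG16926 is most strongly downregulated.

-2.013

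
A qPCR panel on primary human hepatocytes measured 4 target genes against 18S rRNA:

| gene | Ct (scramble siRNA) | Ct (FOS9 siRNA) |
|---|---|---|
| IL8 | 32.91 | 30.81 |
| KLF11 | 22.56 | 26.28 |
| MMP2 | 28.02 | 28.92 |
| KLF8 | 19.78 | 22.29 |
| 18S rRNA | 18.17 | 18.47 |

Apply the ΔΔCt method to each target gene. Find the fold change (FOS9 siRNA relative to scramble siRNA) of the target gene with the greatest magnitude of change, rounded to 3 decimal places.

0.093

IL8: ΔΔCt = (30.81−18.47) − (32.91−18.17) = 12.34 − 14.74 = -2.40; fold change = 2^2.40 = 5.278
KLF11: ΔΔCt = (26.28−18.47) − (22.56−18.17) = 7.81 − 4.39 = 3.42; fold change = 2^-3.42 = 0.093
MMP2: ΔΔCt = (28.92−18.47) − (28.02−18.17) = 10.45 − 9.85 = 0.60; fold change = 2^-0.60 = 0.660
KLF8: ΔΔCt = (22.29−18.47) − (19.78−18.17) = 3.82 − 1.61 = 2.21; fold change = 2^-2.21 = 0.216
KLF11 has the largest |ΔΔCt| = 3.42.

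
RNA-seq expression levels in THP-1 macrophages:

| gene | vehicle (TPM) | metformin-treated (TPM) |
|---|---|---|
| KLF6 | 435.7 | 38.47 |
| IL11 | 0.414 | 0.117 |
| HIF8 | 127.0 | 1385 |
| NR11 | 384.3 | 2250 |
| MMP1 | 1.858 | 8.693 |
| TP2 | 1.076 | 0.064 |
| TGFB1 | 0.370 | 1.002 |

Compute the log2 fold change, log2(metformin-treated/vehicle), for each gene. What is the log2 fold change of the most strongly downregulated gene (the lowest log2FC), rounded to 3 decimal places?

log2(38.47/435.7) = -3.502  (KLF6)
log2(0.117/0.414) = -1.823  (IL11)
log2(1385/127.0) = 3.447  (HIF8)
log2(2250/384.3) = 2.550  (NR11)
log2(8.693/1.858) = 2.226  (MMP1)
log2(0.064/1.076) = -4.071  (TP2)
log2(1.002/0.370) = 1.437  (TGFB1)
TP2 is most strongly downregulated.

-4.071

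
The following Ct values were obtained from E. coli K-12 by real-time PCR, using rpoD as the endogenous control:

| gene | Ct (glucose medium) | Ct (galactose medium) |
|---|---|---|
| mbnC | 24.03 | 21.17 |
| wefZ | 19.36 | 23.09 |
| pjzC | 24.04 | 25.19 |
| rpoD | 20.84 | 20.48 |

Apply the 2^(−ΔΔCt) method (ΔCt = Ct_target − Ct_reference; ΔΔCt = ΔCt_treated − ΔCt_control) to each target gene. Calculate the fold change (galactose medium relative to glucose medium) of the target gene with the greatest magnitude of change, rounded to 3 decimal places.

0.059

mbnC: ΔΔCt = (21.17−20.48) − (24.03−20.84) = 0.69 − 3.19 = -2.50; fold change = 2^2.50 = 5.657
wefZ: ΔΔCt = (23.09−20.48) − (19.36−20.84) = 2.61 − (-1.48) = 4.09; fold change = 2^-4.09 = 0.059
pjzC: ΔΔCt = (25.19−20.48) − (24.04−20.84) = 4.71 − 3.20 = 1.51; fold change = 2^-1.51 = 0.351
wefZ has the largest |ΔΔCt| = 4.09.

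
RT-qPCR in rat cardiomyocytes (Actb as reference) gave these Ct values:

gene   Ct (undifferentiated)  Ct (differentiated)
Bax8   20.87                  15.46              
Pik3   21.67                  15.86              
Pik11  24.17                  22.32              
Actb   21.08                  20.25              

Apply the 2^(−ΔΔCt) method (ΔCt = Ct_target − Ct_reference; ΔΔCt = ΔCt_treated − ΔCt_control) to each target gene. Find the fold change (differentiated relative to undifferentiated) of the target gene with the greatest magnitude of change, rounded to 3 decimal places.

Bax8: ΔΔCt = (15.46−20.25) − (20.87−21.08) = -4.79 − (-0.21) = -4.58; fold change = 2^4.58 = 23.918
Pik3: ΔΔCt = (15.86−20.25) − (21.67−21.08) = -4.39 − 0.59 = -4.98; fold change = 2^4.98 = 31.559
Pik11: ΔΔCt = (22.32−20.25) − (24.17−21.08) = 2.07 − 3.09 = -1.02; fold change = 2^1.02 = 2.028
Pik3 has the largest |ΔΔCt| = 4.98.

31.559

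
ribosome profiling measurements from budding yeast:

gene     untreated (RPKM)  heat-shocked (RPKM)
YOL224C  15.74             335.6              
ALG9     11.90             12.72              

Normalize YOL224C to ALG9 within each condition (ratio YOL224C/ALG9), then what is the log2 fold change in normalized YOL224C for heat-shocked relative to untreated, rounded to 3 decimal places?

YOL224C/ALG9 (untreated) = 15.74 / 11.90 = 1.3227
YOL224C/ALG9 (heat-shocked) = 335.6 / 12.72 = 26.384
Fold change = 26.384 / 1.3227 = 19.9470
log2(19.9470) = 4.3181

4.318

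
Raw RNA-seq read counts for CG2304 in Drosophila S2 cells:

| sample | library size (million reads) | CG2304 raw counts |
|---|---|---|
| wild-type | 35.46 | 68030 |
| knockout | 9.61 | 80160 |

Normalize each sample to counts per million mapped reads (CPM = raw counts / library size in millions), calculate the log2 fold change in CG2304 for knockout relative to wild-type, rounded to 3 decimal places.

CPM(wild-type) = 68030 / 35.46 = 1918.4997
CPM(knockout) = 80160 / 9.61 = 8341.3111
Fold change = 8341.3111 / 1918.4997 = 4.34783
log2(4.34783) = 2.1203

2.120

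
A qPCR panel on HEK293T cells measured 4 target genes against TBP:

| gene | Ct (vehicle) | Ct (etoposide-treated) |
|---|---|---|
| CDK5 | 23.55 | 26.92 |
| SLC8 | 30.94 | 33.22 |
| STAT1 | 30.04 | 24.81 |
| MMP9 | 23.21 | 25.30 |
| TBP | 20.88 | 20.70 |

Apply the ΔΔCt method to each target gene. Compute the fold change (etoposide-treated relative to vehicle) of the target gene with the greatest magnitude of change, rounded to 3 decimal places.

33.128

CDK5: ΔΔCt = (26.92−20.70) − (23.55−20.88) = 6.22 − 2.67 = 3.55; fold change = 2^-3.55 = 0.085
SLC8: ΔΔCt = (33.22−20.70) − (30.94−20.88) = 12.52 − 10.06 = 2.46; fold change = 2^-2.46 = 0.182
STAT1: ΔΔCt = (24.81−20.70) − (30.04−20.88) = 4.11 − 9.16 = -5.05; fold change = 2^5.05 = 33.128
MMP9: ΔΔCt = (25.30−20.70) − (23.21−20.88) = 4.60 − 2.33 = 2.27; fold change = 2^-2.27 = 0.207
STAT1 has the largest |ΔΔCt| = 5.05.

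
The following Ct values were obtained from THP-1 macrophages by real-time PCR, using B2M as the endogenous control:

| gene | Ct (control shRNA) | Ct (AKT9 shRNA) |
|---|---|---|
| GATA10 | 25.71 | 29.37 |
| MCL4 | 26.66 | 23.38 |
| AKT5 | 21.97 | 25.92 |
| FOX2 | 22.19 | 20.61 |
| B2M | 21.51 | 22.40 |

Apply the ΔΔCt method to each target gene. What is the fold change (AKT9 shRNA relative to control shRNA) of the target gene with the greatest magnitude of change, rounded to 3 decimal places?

18.001

GATA10: ΔΔCt = (29.37−22.40) − (25.71−21.51) = 6.97 − 4.20 = 2.77; fold change = 2^-2.77 = 0.147
MCL4: ΔΔCt = (23.38−22.40) − (26.66−21.51) = 0.98 − 5.15 = -4.17; fold change = 2^4.17 = 18.001
AKT5: ΔΔCt = (25.92−22.40) − (21.97−21.51) = 3.52 − 0.46 = 3.06; fold change = 2^-3.06 = 0.120
FOX2: ΔΔCt = (20.61−22.40) − (22.19−21.51) = -1.79 − 0.68 = -2.47; fold change = 2^2.47 = 5.540
MCL4 has the largest |ΔΔCt| = 4.17.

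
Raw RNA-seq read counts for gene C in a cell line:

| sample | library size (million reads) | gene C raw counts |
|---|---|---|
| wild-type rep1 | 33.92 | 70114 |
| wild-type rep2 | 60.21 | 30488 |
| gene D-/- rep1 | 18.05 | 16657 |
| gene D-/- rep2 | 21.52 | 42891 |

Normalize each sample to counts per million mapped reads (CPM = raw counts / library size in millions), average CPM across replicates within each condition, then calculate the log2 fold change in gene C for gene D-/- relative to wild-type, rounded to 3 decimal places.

CPM(wild-type rep1) = 70114 / 33.92 = 2067.0401
CPM(wild-type rep2) = 30488 / 60.21 = 506.3611
CPM(gene D-/- rep1) = 16657 / 18.05 = 922.8255
CPM(gene D-/- rep2) = 42891 / 21.52 = 1993.0762
mean CPM(wild-type) = 1286.7006; mean CPM(gene D-/-) = 1457.9508
Fold change = 1457.9508 / 1286.7006 = 1.13309
log2(1.13309) = 0.1803

0.180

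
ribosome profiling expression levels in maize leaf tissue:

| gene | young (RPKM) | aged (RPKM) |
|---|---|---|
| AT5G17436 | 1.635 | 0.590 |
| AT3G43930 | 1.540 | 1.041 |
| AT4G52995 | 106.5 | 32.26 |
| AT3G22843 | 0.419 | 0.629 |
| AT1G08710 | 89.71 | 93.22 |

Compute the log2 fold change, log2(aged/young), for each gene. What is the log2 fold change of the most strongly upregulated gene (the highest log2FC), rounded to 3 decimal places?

0.586

log2(0.590/1.635) = -1.471  (AT5G17436)
log2(1.041/1.540) = -0.565  (AT3G43930)
log2(32.26/106.5) = -1.723  (AT4G52995)
log2(0.629/0.419) = 0.586  (AT3G22843)
log2(93.22/89.71) = 0.055  (AT1G08710)
AT3G22843 is most strongly upregulated.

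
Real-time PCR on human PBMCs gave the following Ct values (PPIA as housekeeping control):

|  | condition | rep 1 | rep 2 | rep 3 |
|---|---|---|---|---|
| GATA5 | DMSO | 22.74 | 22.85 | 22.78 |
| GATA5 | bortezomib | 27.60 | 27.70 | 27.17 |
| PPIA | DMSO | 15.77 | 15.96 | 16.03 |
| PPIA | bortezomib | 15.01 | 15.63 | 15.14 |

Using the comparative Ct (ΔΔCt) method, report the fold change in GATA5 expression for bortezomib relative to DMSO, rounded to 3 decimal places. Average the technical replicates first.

0.024

Mean Ct: GATA5 DMSO 22.790; GATA5 bortezomib 27.490; PPIA DMSO 15.920; PPIA bortezomib 15.260
ΔCt(DMSO) = 22.790 − 15.920 = 6.870
ΔCt(bortezomib) = 27.490 − 15.260 = 12.230
ΔΔCt = 12.230 − 6.870 = 5.360
Fold change = 2^(−5.360) = 0.0243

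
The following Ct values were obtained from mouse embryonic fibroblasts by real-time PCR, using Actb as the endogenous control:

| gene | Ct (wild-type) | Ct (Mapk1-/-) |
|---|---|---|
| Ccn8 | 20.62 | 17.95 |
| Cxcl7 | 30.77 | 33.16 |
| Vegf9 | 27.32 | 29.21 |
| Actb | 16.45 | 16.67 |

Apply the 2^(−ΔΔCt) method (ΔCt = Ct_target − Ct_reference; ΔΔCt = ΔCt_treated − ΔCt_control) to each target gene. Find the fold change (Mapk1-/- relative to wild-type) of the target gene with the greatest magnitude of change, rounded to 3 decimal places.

Ccn8: ΔΔCt = (17.95−16.67) − (20.62−16.45) = 1.28 − 4.17 = -2.89; fold change = 2^2.89 = 7.413
Cxcl7: ΔΔCt = (33.16−16.67) − (30.77−16.45) = 16.49 − 14.32 = 2.17; fold change = 2^-2.17 = 0.222
Vegf9: ΔΔCt = (29.21−16.67) − (27.32−16.45) = 12.54 − 10.87 = 1.67; fold change = 2^-1.67 = 0.314
Ccn8 has the largest |ΔΔCt| = 2.89.

7.413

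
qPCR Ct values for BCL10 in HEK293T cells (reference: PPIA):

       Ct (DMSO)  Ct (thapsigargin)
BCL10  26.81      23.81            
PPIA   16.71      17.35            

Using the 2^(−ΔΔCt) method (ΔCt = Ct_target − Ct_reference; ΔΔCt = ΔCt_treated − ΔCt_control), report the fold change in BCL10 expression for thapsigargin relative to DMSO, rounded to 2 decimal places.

ΔCt(DMSO) = 26.810 − 16.710 = 10.100
ΔCt(thapsigargin) = 23.810 − 17.350 = 6.460
ΔΔCt = 6.460 − 10.100 = -3.640
Fold change = 2^(−(-3.640)) = 2^3.640 = 12.467

12.47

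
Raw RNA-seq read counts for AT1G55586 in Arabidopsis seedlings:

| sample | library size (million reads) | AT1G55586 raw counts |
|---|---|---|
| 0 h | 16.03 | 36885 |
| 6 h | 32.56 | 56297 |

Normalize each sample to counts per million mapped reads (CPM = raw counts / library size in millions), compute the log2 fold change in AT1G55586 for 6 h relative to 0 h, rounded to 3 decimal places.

-0.412

CPM(0 h) = 36885 / 16.03 = 2300.9981
CPM(6 h) = 56297 / 32.56 = 1729.0233
Fold change = 1729.0233 / 2300.9981 = 0.75142
log2(0.75142) = -0.4123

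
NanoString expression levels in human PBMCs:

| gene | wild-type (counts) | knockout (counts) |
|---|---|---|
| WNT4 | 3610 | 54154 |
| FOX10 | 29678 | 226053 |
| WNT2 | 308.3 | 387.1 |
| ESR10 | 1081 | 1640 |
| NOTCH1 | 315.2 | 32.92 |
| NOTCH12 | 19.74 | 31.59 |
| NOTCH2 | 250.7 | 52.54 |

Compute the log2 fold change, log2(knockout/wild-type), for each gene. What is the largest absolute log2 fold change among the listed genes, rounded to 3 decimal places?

log2(54154/3610) = 3.907  (WNT4)
log2(226053/29678) = 2.929  (FOX10)
log2(387.1/308.3) = 0.328  (WNT2)
log2(1640/1081) = 0.601  (ESR10)
log2(32.92/315.2) = -3.259  (NOTCH1)
log2(31.59/19.74) = 0.678  (NOTCH12)
log2(52.54/250.7) = -2.254  (NOTCH2)
The largest magnitude belongs to WNT4.

3.907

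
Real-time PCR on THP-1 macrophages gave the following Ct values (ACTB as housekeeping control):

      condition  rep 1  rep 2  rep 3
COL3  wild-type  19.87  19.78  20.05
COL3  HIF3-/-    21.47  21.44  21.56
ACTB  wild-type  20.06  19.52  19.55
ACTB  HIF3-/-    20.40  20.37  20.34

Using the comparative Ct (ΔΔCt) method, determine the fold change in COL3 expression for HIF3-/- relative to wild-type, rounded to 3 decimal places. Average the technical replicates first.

0.525

Mean Ct: COL3 wild-type 19.900; COL3 HIF3-/- 21.490; ACTB wild-type 19.710; ACTB HIF3-/- 20.370
ΔCt(wild-type) = 19.900 − 19.710 = 0.190
ΔCt(HIF3-/-) = 21.490 − 20.370 = 1.120
ΔΔCt = 1.120 − 0.190 = 0.930
Fold change = 2^(−0.930) = 0.5249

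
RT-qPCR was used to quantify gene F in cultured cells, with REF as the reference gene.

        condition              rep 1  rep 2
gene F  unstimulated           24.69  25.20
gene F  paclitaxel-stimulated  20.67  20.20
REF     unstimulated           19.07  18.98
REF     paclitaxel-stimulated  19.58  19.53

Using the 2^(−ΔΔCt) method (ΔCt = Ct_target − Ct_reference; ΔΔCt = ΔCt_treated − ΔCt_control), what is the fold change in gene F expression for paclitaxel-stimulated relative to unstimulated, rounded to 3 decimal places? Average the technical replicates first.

Mean Ct: gene F unstimulated 24.945; gene F paclitaxel-stimulated 20.435; REF unstimulated 19.025; REF paclitaxel-stimulated 19.555
ΔCt(unstimulated) = 24.945 − 19.025 = 5.920
ΔCt(paclitaxel-stimulated) = 20.435 − 19.555 = 0.880
ΔΔCt = 0.880 − 5.920 = -5.040
Fold change = 2^(−(-5.040)) = 2^5.040 = 32.8996

32.900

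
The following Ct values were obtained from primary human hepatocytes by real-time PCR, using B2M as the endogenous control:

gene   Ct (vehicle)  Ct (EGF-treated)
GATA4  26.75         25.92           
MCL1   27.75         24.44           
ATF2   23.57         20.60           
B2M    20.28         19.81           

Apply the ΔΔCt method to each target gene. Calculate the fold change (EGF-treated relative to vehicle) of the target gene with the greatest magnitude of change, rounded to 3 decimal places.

GATA4: ΔΔCt = (25.92−19.81) − (26.75−20.28) = 6.11 − 6.47 = -0.36; fold change = 2^0.36 = 1.283
MCL1: ΔΔCt = (24.44−19.81) − (27.75−20.28) = 4.63 − 7.47 = -2.84; fold change = 2^2.84 = 7.160
ATF2: ΔΔCt = (20.60−19.81) − (23.57−20.28) = 0.79 − 3.29 = -2.50; fold change = 2^2.50 = 5.657
MCL1 has the largest |ΔΔCt| = 2.84.

7.160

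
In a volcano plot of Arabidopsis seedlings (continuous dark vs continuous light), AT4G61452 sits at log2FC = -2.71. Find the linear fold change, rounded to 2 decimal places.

0.15

Fold change = 2^(-2.71) = 0.153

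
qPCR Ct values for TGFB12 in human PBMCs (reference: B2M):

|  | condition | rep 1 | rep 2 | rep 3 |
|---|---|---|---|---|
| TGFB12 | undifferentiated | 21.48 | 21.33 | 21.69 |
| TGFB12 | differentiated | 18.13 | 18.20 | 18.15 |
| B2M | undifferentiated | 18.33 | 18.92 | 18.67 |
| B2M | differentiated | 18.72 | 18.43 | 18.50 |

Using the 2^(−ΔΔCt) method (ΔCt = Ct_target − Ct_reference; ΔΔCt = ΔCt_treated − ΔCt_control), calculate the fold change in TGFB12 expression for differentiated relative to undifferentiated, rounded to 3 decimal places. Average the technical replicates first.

9.514

Mean Ct: TGFB12 undifferentiated 21.500; TGFB12 differentiated 18.160; B2M undifferentiated 18.640; B2M differentiated 18.550
ΔCt(undifferentiated) = 21.500 − 18.640 = 2.860
ΔCt(differentiated) = 18.160 − 18.550 = -0.390
ΔΔCt = -0.390 − 2.860 = -3.250
Fold change = 2^(−(-3.250)) = 2^3.250 = 9.5137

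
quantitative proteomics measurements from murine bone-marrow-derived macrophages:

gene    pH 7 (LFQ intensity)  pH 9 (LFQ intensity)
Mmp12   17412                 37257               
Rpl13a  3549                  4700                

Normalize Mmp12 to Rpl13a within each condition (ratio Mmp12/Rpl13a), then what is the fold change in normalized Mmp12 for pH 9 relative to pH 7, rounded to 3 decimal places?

1.616

Mmp12/Rpl13a (pH 7) = 17412 / 3549 = 4.9062
Mmp12/Rpl13a (pH 9) = 37257 / 4700 = 7.927
Fold change = 7.927 / 4.9062 = 1.6157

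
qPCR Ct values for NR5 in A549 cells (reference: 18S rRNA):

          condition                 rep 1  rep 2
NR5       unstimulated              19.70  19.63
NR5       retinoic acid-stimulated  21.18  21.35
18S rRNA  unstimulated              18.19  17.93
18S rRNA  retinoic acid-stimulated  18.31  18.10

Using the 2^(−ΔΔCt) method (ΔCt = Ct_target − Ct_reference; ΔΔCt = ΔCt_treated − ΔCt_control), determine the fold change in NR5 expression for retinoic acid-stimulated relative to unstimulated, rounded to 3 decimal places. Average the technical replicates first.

Mean Ct: NR5 unstimulated 19.665; NR5 retinoic acid-stimulated 21.265; 18S rRNA unstimulated 18.060; 18S rRNA retinoic acid-stimulated 18.205
ΔCt(unstimulated) = 19.665 − 18.060 = 1.605
ΔCt(retinoic acid-stimulated) = 21.265 − 18.205 = 3.060
ΔΔCt = 3.060 − 1.605 = 1.455
Fold change = 2^(−1.455) = 0.3648

0.365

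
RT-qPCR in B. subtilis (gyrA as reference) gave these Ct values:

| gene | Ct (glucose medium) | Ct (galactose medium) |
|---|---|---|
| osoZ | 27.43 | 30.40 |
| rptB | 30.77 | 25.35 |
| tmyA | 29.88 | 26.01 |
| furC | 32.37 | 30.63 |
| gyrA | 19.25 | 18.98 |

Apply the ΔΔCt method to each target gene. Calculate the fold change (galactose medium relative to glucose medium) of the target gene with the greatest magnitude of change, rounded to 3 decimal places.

35.506

osoZ: ΔΔCt = (30.40−18.98) − (27.43−19.25) = 11.42 − 8.18 = 3.24; fold change = 2^-3.24 = 0.106
rptB: ΔΔCt = (25.35−18.98) − (30.77−19.25) = 6.37 − 11.52 = -5.15; fold change = 2^5.15 = 35.506
tmyA: ΔΔCt = (26.01−18.98) − (29.88−19.25) = 7.03 − 10.63 = -3.60; fold change = 2^3.60 = 12.126
furC: ΔΔCt = (30.63−18.98) − (32.37−19.25) = 11.65 − 13.12 = -1.47; fold change = 2^1.47 = 2.770
rptB has the largest |ΔΔCt| = 5.15.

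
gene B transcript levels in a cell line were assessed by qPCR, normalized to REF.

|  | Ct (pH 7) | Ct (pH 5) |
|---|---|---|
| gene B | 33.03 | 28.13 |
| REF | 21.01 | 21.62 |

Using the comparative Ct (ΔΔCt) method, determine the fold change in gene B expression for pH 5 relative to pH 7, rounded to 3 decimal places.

ΔCt(pH 7) = 33.030 − 21.010 = 12.020
ΔCt(pH 5) = 28.130 − 21.620 = 6.510
ΔΔCt = 6.510 − 12.020 = -5.510
Fold change = 2^(−(-5.510)) = 2^5.510 = 45.5696

45.570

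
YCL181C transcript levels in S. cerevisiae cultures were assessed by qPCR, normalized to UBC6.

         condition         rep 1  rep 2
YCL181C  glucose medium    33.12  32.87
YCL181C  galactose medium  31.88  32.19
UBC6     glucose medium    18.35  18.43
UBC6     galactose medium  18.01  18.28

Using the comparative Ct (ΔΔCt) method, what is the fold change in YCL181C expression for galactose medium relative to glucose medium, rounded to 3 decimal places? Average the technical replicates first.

1.641

Mean Ct: YCL181C glucose medium 32.995; YCL181C galactose medium 32.035; UBC6 glucose medium 18.390; UBC6 galactose medium 18.145
ΔCt(glucose medium) = 32.995 − 18.390 = 14.605
ΔCt(galactose medium) = 32.035 − 18.145 = 13.890
ΔΔCt = 13.890 − 14.605 = -0.715
Fold change = 2^(−(-0.715)) = 2^0.715 = 1.6415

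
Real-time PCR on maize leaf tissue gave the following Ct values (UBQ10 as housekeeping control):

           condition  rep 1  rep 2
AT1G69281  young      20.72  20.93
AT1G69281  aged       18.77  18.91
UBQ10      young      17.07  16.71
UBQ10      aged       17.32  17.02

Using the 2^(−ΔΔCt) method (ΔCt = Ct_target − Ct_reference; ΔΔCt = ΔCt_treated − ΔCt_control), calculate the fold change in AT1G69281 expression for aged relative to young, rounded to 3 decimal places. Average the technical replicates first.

4.807

Mean Ct: AT1G69281 young 20.825; AT1G69281 aged 18.840; UBQ10 young 16.890; UBQ10 aged 17.170
ΔCt(young) = 20.825 − 16.890 = 3.935
ΔCt(aged) = 18.840 − 17.170 = 1.670
ΔΔCt = 1.670 − 3.935 = -2.265
Fold change = 2^(−(-2.265)) = 2^2.265 = 4.8065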